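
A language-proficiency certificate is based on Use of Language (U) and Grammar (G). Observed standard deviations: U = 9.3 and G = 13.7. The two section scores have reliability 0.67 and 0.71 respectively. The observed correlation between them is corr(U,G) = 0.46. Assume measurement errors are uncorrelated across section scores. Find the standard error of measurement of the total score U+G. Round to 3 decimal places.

Var(total) = 274.18 + 117.217 = 391.397.
True-score variance = 191.208 + 117.217 = 308.425, so reliability = 0.7880.
Error variance = 391.397 − 308.425 = 82.9718; SEM = √82.9718 = 9.109.

9.109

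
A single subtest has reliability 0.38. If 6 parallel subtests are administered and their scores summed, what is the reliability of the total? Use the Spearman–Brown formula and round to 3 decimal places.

ρ_k = kρ / (1 + (k−1)ρ) = 6·0.38 / (1 + 5·0.38) = 2.280 / 2.900 = 0.786.

0.786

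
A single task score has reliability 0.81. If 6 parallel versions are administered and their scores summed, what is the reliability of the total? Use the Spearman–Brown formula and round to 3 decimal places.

0.962

ρ_k = kρ / (1 + (k−1)ρ) = 6·0.81 / (1 + 5·0.81) = 4.860 / 5.050 = 0.962.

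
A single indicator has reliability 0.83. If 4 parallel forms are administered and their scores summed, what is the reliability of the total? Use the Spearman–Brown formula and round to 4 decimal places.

ρ_k = kρ / (1 + (k−1)ρ) = 4·0.83 / (1 + 3·0.83) = 3.320 / 3.490 = 0.9513.

0.9513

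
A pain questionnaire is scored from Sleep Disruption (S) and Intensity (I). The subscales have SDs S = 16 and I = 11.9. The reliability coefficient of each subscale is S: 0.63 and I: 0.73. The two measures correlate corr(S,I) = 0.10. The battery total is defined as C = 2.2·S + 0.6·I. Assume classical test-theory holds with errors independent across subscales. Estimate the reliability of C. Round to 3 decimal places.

0.648

Var(C) = 2.2²·16² + 0.6²·11.9² + 2·[1.32·16·11.9·0.10] = 1290.02 + 50.2656 = 1340.29.
Under uncorrelated errors the observed covariances equal the true-score covariances, so only the own-variance terms attenuate.
True-score variance = [2.2²·16²·0.63 + 0.6²·11.9²·0.73] + 50.2656 = 817.81 + 50.2656 = 868.076.
Reliability = 868.076 / 1340.29 = 0.648.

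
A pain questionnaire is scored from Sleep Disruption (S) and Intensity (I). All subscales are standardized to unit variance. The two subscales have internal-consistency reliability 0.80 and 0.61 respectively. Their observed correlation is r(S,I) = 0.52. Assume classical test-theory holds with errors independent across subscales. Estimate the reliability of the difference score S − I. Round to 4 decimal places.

Var(S−I) = 1 + 1 − 2·0.52 = 2 − 1.04 = 0.96.
Under uncorrelated errors the observed covariances equal the true-score covariances, so only the own-variance terms attenuate.
True-score variance = [0.80 + 0.61] − 1.04 = 1.41 − 1.04 = 0.37.
Reliability = 0.37 / 0.96 = 0.3854.

0.3854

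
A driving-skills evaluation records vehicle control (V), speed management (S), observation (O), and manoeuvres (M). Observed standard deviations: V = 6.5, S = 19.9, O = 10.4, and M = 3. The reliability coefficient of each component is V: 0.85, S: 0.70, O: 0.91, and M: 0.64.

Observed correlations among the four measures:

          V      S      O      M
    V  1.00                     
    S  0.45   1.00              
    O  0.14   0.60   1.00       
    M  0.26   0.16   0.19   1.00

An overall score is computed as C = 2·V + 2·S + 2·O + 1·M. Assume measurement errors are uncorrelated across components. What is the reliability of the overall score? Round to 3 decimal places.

Var(C) = 2²·6.5² + 2²·19.9² + 2²·10.4² + 3² + 2·[4·6.5·19.9·0.45 + 4·6.5·10.4·0.14 + 2·6.5·3·0.26 + 4·19.9·10.4·0.60 + 2·19.9·3·0.16 + 2·10.4·3·0.19] = 2194.68 + 1616.98 = 3811.66.
With uncorrelated errors the cross-covariances are all true-score covariance, so they carry over unchanged; only the diagonal terms shrink to ρᵢσᵢ².
True-score variance = [2²·6.5²·0.85 + 2²·19.9²·0.70 + 2²·10.4²·0.91 + 3²·0.64] + 1616.98 = 1651.94 + 1616.98 = 3268.92.
Reliability = 3268.92 / 3811.66 = 0.858.

0.858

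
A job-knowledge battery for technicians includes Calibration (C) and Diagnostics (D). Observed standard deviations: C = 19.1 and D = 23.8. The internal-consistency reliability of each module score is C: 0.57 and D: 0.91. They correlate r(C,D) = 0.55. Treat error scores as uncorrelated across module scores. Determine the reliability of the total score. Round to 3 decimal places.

Var(C+D) = 19.1² + 23.8² + 2·[19.1·23.8·0.55] = 931.25 + 500.038 = 1431.29.
With uncorrelated errors the cross-covariances are all true-score covariance, so they carry over unchanged; only the diagonal terms shrink to ρᵢσᵢ².
True-score variance = [19.1²·0.57 + 23.8²·0.91] + 500.038 = 723.402 + 500.038 = 1223.44.
Reliability = 1223.44 / 1431.29 = 0.855.

0.855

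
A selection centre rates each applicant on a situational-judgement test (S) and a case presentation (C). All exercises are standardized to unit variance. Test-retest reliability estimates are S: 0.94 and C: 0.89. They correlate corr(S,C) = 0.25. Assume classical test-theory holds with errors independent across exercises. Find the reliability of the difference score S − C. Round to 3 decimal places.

Var(S−C) = 1 + 1 − 2·0.25 = 2 − 0.5 = 1.5.
Under uncorrelated errors the observed covariances equal the true-score covariances, so only the own-variance terms attenuate.
True-score variance = [0.94 + 0.89] − 0.5 = 1.83 − 0.5 = 1.33.
Reliability = 1.33 / 1.5 = 0.887.

0.887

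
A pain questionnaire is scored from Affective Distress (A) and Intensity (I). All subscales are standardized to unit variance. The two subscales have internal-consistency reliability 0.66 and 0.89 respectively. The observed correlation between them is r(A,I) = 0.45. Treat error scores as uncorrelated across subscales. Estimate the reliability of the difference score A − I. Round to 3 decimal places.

Var(A−I) = 1 + 1 − 2·0.45 = 2 − 0.9 = 1.1.
Because errors are independent across components, Cov(Tᵢ,Tⱼ) = Cov(Xᵢ,Xⱼ); the off-diagonal part of the true-score variance is the same as above.
True-score variance = [0.66 + 0.89] − 0.9 = 1.55 − 0.9 = 0.65.
Reliability = 0.65 / 1.1 = 0.591.

0.591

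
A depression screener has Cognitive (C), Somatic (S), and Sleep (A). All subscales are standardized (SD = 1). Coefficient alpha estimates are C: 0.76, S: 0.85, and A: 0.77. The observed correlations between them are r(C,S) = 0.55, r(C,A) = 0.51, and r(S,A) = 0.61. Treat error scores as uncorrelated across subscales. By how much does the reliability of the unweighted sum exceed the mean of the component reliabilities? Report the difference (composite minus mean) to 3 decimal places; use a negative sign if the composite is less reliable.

Var(sum) = 3 + 3.34 = 6.34; true-score variance = 2.38 + 3.34 = 5.72; composite reliability = 0.9022.
Mean component reliability = 0.7933.
Difference = 0.9022 − 0.7933 = 0.109.

0.109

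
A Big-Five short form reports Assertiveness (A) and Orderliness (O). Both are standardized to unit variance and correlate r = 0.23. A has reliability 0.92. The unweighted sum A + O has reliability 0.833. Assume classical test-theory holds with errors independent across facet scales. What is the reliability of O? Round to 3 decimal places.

0.669

Var(A+O) = 2 + 2·0.23 = 2.460.
True-score variance = ρ_A + ρ_O + 2·0.23, so 0.833 = (0.92 + ρ_O + 0.46) / 2.460.
ρ_O = 0.833·2.460 − 0.92 − 0.46 = 0.669.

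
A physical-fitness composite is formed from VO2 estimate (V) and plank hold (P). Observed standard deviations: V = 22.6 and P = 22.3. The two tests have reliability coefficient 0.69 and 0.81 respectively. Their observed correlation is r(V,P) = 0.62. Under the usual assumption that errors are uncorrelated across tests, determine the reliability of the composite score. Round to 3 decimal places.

Var(V+P) = 22.6² + 22.3² + 2·[22.6·22.3·0.62] = 1008.05 + 624.935 = 1632.99.
With uncorrelated errors the cross-covariances are all true-score covariance, so they carry over unchanged; only the diagonal terms shrink to ρᵢσᵢ².
True-score variance = [22.6²·0.69 + 22.3²·0.81] + 624.935 = 755.229 + 624.935 = 1380.16.
Reliability = 1380.16 / 1632.99 = 0.845.

0.845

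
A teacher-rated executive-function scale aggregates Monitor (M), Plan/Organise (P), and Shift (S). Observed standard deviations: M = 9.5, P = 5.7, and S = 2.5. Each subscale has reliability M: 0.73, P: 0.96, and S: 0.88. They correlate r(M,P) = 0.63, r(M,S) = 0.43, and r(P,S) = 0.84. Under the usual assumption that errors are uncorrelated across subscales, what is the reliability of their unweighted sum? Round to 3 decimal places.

Var(M+P+S) = 9.5² + 5.7² + 2.5² + 2·[9.5·5.7·0.63 + 9.5·2.5·0.43 + 5.7·2.5·0.84] = 128.99 + 112.594 = 241.584.
Because errors are independent across components, Cov(Tᵢ,Tⱼ) = Cov(Xᵢ,Xⱼ); the off-diagonal part of the true-score variance is the same as above.
True-score variance = [9.5²·0.73 + 5.7²·0.96 + 2.5²·0.88] + 112.594 = 102.573 + 112.594 = 215.167.
Reliability = 215.167 / 241.584 = 0.891.

0.891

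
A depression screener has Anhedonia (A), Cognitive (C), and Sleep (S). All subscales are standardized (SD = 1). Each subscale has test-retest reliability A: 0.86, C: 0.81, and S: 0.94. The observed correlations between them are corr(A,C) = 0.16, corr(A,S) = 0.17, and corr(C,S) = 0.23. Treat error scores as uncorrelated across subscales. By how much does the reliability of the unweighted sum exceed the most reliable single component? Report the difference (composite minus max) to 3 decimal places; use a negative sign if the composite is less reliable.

-0.035

Var(sum) = 3 + 1.12 = 4.12; true-score variance = 2.61 + 1.12 = 3.73; composite reliability = 0.9053.
Max component reliability = 0.9400.
Difference = 0.9053 − 0.9400 = -0.035.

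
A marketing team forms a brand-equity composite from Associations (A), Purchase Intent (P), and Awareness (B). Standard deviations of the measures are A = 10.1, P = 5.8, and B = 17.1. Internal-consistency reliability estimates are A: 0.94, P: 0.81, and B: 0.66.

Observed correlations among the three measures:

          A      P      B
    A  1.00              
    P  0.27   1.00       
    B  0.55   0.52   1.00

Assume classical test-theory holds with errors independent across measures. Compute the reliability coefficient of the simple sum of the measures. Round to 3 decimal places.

Var(A+P+B) = 10.1² + 5.8² + 17.1² + 2·[10.1·5.8·0.27 + 10.1·17.1·0.55 + 5.8·17.1·0.52] = 428.06 + 324.761 = 752.821.
Because errors are independent across components, Cov(Tᵢ,Tⱼ) = Cov(Xᵢ,Xⱼ); the off-diagonal part of the true-score variance is the same as above.
True-score variance = [10.1²·0.94 + 5.8²·0.81 + 17.1²·0.66] + 324.761 = 316.128 + 324.761 = 640.89.
Reliability = 640.89 / 752.821 = 0.851.

0.851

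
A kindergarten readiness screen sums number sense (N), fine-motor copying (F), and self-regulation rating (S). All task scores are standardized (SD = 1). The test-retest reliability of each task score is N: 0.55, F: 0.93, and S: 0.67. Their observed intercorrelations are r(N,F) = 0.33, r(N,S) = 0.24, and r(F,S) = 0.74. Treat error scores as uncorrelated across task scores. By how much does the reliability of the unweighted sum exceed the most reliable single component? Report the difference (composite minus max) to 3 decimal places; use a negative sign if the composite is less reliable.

Var(sum) = 3 + 2.62 = 5.62; true-score variance = 2.15 + 2.62 = 4.77; composite reliability = 0.8488.
Max component reliability = 0.9300.
Difference = 0.8488 − 0.9300 = -0.081.

-0.081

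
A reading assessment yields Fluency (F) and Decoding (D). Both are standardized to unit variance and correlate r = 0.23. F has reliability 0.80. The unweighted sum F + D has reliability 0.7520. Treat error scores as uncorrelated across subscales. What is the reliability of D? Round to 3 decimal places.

Var(F+D) = 2 + 2·0.23 = 2.460.
True-score variance = ρ_F + ρ_D + 2·0.23, so 0.7520 = (0.80 + ρ_D + 0.46) / 2.460.
ρ_D = 0.7520·2.460 − 0.80 − 0.46 = 0.590.

0.590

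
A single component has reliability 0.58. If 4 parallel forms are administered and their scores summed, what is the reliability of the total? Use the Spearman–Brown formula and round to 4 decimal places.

ρ_k = kρ / (1 + (k−1)ρ) = 4·0.58 / (1 + 3·0.58) = 2.320 / 2.740 = 0.8467.

0.8467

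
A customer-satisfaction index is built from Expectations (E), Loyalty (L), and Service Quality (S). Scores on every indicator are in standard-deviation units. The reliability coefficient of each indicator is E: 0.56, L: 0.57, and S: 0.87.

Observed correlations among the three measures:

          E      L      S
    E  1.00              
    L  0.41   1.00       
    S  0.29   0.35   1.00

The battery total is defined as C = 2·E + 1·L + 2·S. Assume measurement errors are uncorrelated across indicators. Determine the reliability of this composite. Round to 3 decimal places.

0.811

Var(C) = 2² + 1 + 2² + 2·[2·0.41 + 4·0.29 + 2·0.35] = 9 + 5.36 = 14.36.
With uncorrelated errors the cross-covariances are all true-score covariance, so they carry over unchanged; only the diagonal terms shrink to ρᵢσᵢ².
True-score variance = [2²·0.56 + 0.57 + 2²·0.87] + 5.36 = 6.29 + 5.36 = 11.65.
Reliability = 11.65 / 14.36 = 0.811.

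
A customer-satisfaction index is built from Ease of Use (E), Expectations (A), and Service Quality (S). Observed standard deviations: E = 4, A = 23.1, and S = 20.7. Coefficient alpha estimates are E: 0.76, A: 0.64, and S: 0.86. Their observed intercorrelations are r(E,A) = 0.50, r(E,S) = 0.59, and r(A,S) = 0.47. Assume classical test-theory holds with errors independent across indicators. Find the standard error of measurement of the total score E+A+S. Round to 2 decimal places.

16.00

Var(total) = 978.1 + 639.584 = 1617.68.
True-score variance = 722.172 + 639.584 = 1361.76, so reliability = 0.8418.
Error variance = 1617.68 − 1361.76 = 255.928; SEM = √255.928 = 16.00.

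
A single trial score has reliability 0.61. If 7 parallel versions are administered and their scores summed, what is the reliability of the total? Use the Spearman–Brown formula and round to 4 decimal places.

0.9163

ρ_k = kρ / (1 + (k−1)ρ) = 7·0.61 / (1 + 6·0.61) = 4.270 / 4.660 = 0.9163.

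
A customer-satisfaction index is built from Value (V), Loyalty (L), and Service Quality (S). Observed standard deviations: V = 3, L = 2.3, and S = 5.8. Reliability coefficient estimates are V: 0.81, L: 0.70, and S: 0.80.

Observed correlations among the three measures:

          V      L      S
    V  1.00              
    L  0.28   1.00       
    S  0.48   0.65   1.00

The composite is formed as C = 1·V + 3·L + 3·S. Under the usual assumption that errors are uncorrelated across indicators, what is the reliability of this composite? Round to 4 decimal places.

0.8674

Var(C) = 3² + 3²·2.3² + 3²·5.8² + 2·[3·3·2.3·0.28 + 3·3·5.8·0.48 + 9·2.3·5.8·0.65] = 359.37 + 217.782 = 577.152.
Because errors are independent across components, Cov(Tᵢ,Tⱼ) = Cov(Xᵢ,Xⱼ); the off-diagonal part of the true-score variance is the same as above.
True-score variance = [3²·0.81 + 3²·2.3²·0.70 + 3²·5.8²·0.80] + 217.782 = 282.825 + 217.782 = 500.607.
Reliability = 500.607 / 577.152 = 0.8674.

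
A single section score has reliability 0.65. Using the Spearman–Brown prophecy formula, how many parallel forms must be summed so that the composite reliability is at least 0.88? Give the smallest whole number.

k ≥ ρ*(1−ρ₁)/(ρ₁(1−ρ*)) = 0.88·0.35 / (0.65·0.12) = 3.949.
Smallest integer k = 4.

4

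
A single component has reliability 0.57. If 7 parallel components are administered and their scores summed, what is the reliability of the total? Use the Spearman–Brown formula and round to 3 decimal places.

ρ_k = kρ / (1 + (k−1)ρ) = 7·0.57 / (1 + 6·0.57) = 3.990 / 4.420 = 0.903.

0.903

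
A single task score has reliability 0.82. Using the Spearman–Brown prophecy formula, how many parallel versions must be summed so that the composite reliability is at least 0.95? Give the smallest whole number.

5

k ≥ ρ*(1−ρ₁)/(ρ₁(1−ρ*)) = 0.95·0.18 / (0.82·0.05) = 4.171.
Smallest integer k = 5.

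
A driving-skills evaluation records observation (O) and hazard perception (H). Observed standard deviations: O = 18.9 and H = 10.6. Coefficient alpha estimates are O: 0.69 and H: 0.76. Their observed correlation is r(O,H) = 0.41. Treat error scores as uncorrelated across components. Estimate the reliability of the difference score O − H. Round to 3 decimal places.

0.549

Var(O−H) = 18.9² + 10.6² − 2·18.9·10.6·0.41 = 469.57 − 164.279 = 305.291.
Because errors are independent across components, Cov(Tᵢ,Tⱼ) = Cov(Xᵢ,Xⱼ); the off-diagonal part of the true-score variance is the same as above.
True-score variance = [18.9²·0.69 + 10.6²·0.76] − 164.279 = 331.868 − 164.279 = 167.59.
Reliability = 167.59 / 305.291 = 0.549.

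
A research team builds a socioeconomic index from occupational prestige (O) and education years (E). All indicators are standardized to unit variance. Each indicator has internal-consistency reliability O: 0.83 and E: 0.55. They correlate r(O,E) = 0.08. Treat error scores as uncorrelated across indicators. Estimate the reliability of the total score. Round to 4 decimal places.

Var(O+E) = 2 + 2·[0.08] = 2 + 0.16 = 2.16.
Because errors are independent across components, Cov(Tᵢ,Tⱼ) = Cov(Xᵢ,Xⱼ); the off-diagonal part of the true-score variance is the same as above.
True-score variance = [0.83 + 0.55] + 0.16 = 1.38 + 0.16 = 1.54.
Reliability = 1.54 / 2.16 = 0.7130.

0.7130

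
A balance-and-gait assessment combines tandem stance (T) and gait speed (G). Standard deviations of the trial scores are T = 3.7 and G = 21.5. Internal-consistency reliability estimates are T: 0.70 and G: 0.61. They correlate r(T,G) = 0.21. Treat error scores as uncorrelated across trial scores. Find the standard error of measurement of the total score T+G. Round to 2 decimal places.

Var(total) = 475.94 + 33.411 = 509.351.
True-score variance = 291.555 + 33.411 = 324.966, so reliability = 0.6380.
Error variance = 509.351 − 324.966 = 184.385; SEM = √184.385 = 13.58.

13.58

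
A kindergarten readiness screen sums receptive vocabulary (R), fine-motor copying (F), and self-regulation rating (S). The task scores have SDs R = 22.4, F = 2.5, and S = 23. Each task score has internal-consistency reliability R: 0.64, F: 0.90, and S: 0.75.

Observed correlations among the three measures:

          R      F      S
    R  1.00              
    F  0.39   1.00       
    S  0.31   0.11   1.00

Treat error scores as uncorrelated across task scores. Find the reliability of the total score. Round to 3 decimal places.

0.778

Var(R+F+S) = 22.4² + 2.5² + 23² + 2·[22.4·2.5·0.39 + 22.4·23·0.31 + 2.5·23·0.11] = 1037.01 + 375.754 = 1412.76.
With uncorrelated errors the cross-covariances are all true-score covariance, so they carry over unchanged; only the diagonal terms shrink to ρᵢσᵢ².
True-score variance = [22.4²·0.64 + 2.5²·0.90 + 23²·0.75] + 375.754 = 723.501 + 375.754 = 1099.26.
Reliability = 1099.26 / 1412.76 = 0.778.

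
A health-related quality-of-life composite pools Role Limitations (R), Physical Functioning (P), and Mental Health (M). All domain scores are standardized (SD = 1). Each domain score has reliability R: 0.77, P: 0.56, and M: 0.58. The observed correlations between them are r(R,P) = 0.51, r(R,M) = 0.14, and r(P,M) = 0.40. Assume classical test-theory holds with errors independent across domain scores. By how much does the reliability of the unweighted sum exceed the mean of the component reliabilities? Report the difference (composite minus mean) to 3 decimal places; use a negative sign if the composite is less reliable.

Var(sum) = 3 + 2.1 = 5.1; true-score variance = 1.91 + 2.1 = 4.01; composite reliability = 0.7863.
Mean component reliability = 0.6367.
Difference = 0.7863 − 0.6367 = 0.150.

0.150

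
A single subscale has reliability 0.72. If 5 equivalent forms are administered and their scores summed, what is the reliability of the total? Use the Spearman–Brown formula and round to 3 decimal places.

0.928

ρ_k = kρ / (1 + (k−1)ρ) = 5·0.72 / (1 + 4·0.72) = 3.600 / 3.880 = 0.928.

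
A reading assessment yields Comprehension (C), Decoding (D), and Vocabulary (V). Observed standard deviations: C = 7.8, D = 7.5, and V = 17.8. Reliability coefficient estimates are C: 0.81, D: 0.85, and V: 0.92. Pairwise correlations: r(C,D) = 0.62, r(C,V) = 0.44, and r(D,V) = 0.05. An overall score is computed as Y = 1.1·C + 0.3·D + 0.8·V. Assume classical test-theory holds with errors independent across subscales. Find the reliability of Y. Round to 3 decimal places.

0.926

Var(Y) = 1.1²·7.8² + 0.3²·7.5² + 0.8²·17.8² + 2·[0.33·7.8·7.5·0.62 + 0.88·7.8·17.8·0.44 + 0.24·7.5·17.8·0.05] = 281.457 + 134.66 = 416.116.
Under uncorrelated errors the observed covariances equal the true-score covariances, so only the own-variance terms attenuate.
True-score variance = [1.1²·7.8²·0.81 + 0.3²·7.5²·0.85 + 0.8²·17.8²·0.92] + 134.66 = 250.488 + 134.66 = 385.148.
Reliability = 385.148 / 416.116 = 0.926.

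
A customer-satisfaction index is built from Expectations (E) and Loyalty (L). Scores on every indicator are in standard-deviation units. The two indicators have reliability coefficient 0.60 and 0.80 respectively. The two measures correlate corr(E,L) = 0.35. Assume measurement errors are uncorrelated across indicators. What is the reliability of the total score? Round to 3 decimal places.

Var(E+L) = 2 + 2·[0.35] = 2 + 0.7 = 2.7.
With uncorrelated errors the cross-covariances are all true-score covariance, so they carry over unchanged; only the diagonal terms shrink to ρᵢσᵢ².
True-score variance = [0.60 + 0.80] + 0.7 = 1.4 + 0.7 = 2.1.
Reliability = 2.1 / 2.7 = 0.778.

0.778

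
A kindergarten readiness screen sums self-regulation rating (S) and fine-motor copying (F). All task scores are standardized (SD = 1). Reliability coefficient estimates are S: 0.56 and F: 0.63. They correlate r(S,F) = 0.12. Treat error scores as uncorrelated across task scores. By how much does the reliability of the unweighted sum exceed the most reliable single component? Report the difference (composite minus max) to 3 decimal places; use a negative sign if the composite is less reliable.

Var(sum) = 2 + 0.24 = 2.24; true-score variance = 1.19 + 0.24 = 1.43; composite reliability = 0.6384.
Max component reliability = 0.6300.
Difference = 0.6384 − 0.6300 = 0.008.

0.008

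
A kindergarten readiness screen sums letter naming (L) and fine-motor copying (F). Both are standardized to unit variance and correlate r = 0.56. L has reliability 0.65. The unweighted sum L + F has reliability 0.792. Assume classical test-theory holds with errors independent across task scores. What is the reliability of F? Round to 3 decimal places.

0.701

Var(L+F) = 2 + 2·0.56 = 3.120.
True-score variance = ρ_L + ρ_F + 2·0.56, so 0.792 = (0.65 + ρ_F + 1.12) / 3.120.
ρ_F = 0.792·3.120 − 0.65 − 1.12 = 0.701.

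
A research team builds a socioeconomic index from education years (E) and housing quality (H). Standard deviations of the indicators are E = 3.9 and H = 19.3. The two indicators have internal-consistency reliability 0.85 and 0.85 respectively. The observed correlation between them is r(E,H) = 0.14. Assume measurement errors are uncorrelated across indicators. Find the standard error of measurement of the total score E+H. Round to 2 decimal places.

Var(total) = 387.7 + 21.0756 = 408.776.
True-score variance = 329.545 + 21.0756 = 350.621, so reliability = 0.8577.
Error variance = 408.776 − 350.621 = 58.155; SEM = √58.155 = 7.63.

7.63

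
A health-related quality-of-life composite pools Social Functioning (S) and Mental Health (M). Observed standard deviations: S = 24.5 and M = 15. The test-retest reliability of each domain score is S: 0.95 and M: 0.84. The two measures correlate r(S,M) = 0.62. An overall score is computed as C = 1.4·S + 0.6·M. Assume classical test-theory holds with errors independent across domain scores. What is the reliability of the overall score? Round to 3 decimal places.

Var(C) = 1.4²·24.5² + 0.6²·15² + 2·[0.84·24.5·15·0.62] = 1257.49 + 382.788 = 1640.28.
Under uncorrelated errors the observed covariances equal the true-score covariances, so only the own-variance terms attenuate.
True-score variance = [1.4²·24.5²·0.95 + 0.6²·15²·0.84] + 382.788 = 1185.71 + 382.788 = 1568.49.
Reliability = 1568.49 / 1640.28 = 0.956.

0.956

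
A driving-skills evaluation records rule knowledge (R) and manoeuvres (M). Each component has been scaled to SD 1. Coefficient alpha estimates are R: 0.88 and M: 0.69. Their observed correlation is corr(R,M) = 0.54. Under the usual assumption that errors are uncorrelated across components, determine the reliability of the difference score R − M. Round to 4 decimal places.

0.5326

Var(R−M) = 1 + 1 − 2·0.54 = 2 − 1.08 = 0.92.
Because errors are independent across components, Cov(Tᵢ,Tⱼ) = Cov(Xᵢ,Xⱼ); the off-diagonal part of the true-score variance is the same as above.
True-score variance = [0.88 + 0.69] − 1.08 = 1.57 − 1.08 = 0.49.
Reliability = 0.49 / 0.92 = 0.5326.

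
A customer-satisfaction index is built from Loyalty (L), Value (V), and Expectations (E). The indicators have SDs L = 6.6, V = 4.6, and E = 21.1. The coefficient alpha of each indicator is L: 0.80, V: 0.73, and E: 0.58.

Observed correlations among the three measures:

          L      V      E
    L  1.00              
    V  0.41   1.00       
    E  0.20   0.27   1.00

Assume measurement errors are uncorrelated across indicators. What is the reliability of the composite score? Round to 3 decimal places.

Var(L+V+E) = 6.6² + 4.6² + 21.1² + 2·[6.6·4.6·0.41 + 6.6·21.1·0.20 + 4.6·21.1·0.27] = 509.93 + 133.012 = 642.942.
Under uncorrelated errors the observed covariances equal the true-score covariances, so only the own-variance terms attenuate.
True-score variance = [6.6²·0.80 + 4.6²·0.73 + 21.1²·0.58] + 133.012 = 308.517 + 133.012 = 441.528.
Reliability = 441.528 / 642.942 = 0.687.

0.687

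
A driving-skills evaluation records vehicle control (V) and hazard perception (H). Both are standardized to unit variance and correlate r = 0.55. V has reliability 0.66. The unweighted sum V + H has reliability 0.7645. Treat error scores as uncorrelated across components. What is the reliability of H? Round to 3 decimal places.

Var(V+H) = 2 + 2·0.55 = 3.100.
True-score variance = ρ_V + ρ_H + 2·0.55, so 0.7645 = (0.66 + ρ_H + 1.10) / 3.100.
ρ_H = 0.7645·3.100 − 0.66 − 1.10 = 0.610.

0.610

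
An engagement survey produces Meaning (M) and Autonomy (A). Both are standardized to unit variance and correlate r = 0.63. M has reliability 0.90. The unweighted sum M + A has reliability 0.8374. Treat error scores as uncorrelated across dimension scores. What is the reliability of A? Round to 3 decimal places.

Var(M+A) = 2 + 2·0.63 = 3.260.
True-score variance = ρ_M + ρ_A + 2·0.63, so 0.8374 = (0.90 + ρ_A + 1.26) / 3.260.
ρ_A = 0.8374·3.260 − 0.90 − 1.26 = 0.570.

0.570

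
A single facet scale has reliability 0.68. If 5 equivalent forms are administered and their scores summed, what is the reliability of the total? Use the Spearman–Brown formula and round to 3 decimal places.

0.914

ρ_k = kρ / (1 + (k−1)ρ) = 5·0.68 / (1 + 4·0.68) = 3.400 / 3.720 = 0.914.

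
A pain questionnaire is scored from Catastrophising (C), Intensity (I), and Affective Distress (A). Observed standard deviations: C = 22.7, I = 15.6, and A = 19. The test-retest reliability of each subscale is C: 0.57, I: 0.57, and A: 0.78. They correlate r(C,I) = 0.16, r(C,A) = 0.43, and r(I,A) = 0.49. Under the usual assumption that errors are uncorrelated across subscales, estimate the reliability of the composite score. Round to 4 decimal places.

0.7859

Var(C+I+A) = 22.7² + 15.6² + 19² + 2·[22.7·15.6·0.16 + 22.7·19·0.43 + 15.6·19·0.49] = 1119.65 + 774.708 = 1894.36.
Because errors are independent across components, Cov(Tᵢ,Tⱼ) = Cov(Xᵢ,Xⱼ); the off-diagonal part of the true-score variance is the same as above.
True-score variance = [22.7²·0.57 + 15.6²·0.57 + 19²·0.78] + 774.708 = 714.01 + 774.708 = 1488.72.
Reliability = 1488.72 / 1894.36 = 0.7859.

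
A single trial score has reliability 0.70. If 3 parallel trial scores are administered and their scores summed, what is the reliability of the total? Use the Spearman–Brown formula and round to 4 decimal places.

0.8750

ρ_k = kρ / (1 + (k−1)ρ) = 3·0.70 / (1 + 2·0.70) = 2.100 / 2.400 = 0.8750.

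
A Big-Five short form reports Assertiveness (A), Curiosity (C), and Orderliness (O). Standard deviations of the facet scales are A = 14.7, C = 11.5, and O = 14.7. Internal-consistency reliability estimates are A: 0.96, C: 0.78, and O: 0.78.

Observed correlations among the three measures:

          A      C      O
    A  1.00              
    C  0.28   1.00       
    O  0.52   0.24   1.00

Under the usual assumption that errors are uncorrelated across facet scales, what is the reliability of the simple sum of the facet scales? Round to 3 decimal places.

0.912

Var(A+C+O) = 14.7² + 11.5² + 14.7² + 2·[14.7·11.5·0.28 + 14.7·14.7·0.52 + 11.5·14.7·0.24] = 564.43 + 400.546 = 964.976.
Under uncorrelated errors the observed covariances equal the true-score covariances, so only the own-variance terms attenuate.
True-score variance = [14.7²·0.96 + 11.5²·0.78 + 14.7²·0.78] + 400.546 = 479.152 + 400.546 = 879.697.
Reliability = 879.697 / 964.976 = 0.912.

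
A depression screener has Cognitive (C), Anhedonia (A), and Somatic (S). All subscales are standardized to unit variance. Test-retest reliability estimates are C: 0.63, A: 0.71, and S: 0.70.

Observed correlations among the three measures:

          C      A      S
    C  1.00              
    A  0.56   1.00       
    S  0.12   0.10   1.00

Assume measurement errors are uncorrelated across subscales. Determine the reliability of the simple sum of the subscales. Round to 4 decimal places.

Var(C+A+S) = 3 + 2·[0.56 + 0.12 + 0.10] = 3 + 1.56 = 4.56.
Under uncorrelated errors the observed covariances equal the true-score covariances, so only the own-variance terms attenuate.
True-score variance = [0.63 + 0.71 + 0.70] + 1.56 = 2.04 + 1.56 = 3.6.
Reliability = 3.6 / 4.56 = 0.7895.

0.7895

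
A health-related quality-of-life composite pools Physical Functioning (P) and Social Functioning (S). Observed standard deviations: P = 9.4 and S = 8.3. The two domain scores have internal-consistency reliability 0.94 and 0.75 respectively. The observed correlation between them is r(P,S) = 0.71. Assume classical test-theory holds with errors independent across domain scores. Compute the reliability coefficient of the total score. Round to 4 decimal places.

Var(P+S) = 9.4² + 8.3² + 2·[9.4·8.3·0.71] = 157.25 + 110.788 = 268.038.
Because errors are independent across components, Cov(Tᵢ,Tⱼ) = Cov(Xᵢ,Xⱼ); the off-diagonal part of the true-score variance is the same as above.
True-score variance = [9.4²·0.94 + 8.3²·0.75] + 110.788 = 134.726 + 110.788 = 245.514.
Reliability = 245.514 / 268.038 = 0.9160.

0.9160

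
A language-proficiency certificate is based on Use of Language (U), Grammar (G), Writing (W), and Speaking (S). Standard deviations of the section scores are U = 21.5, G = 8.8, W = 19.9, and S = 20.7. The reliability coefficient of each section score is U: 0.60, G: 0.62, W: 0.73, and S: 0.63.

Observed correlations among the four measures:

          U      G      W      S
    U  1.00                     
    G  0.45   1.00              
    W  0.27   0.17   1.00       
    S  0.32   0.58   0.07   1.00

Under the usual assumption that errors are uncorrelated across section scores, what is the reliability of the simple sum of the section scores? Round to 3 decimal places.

0.798

Var(U+G+W+S) = 21.5² + 8.8² + 19.9² + 20.7² + 2·[21.5·8.8·0.45 + 21.5·19.9·0.27 + 21.5·20.7·0.32 + 8.8·19.9·0.17 + 8.8·20.7·0.58 + 19.9·20.7·0.07] = 1364.19 + 1014.67 = 2378.86.
Because errors are independent across components, Cov(Tᵢ,Tⱼ) = Cov(Xᵢ,Xⱼ); the off-diagonal part of the true-score variance is the same as above.
True-score variance = [21.5²·0.60 + 8.8²·0.62 + 19.9²·0.73 + 20.7²·0.63] + 1014.67 = 884.399 + 1014.67 = 1899.07.
Reliability = 1899.07 / 2378.86 = 0.798.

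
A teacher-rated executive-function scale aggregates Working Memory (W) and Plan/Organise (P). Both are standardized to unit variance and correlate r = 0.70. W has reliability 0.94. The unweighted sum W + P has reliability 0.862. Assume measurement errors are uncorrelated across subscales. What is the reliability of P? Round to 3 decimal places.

0.591

Var(W+P) = 2 + 2·0.70 = 3.400.
True-score variance = ρ_W + ρ_P + 2·0.70, so 0.862 = (0.94 + ρ_P + 1.40) / 3.400.
ρ_P = 0.862·3.400 − 0.94 − 1.40 = 0.591.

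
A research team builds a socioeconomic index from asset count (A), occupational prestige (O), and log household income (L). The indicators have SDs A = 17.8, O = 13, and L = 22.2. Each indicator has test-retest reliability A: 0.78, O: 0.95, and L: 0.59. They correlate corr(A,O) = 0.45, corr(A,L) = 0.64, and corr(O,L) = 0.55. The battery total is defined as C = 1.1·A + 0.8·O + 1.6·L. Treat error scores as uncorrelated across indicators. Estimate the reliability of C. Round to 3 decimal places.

0.812

Var(C) = 1.1²·17.8² + 0.8²·13² + 1.6²·22.2² + 2·[0.88·17.8·13·0.45 + 1.76·17.8·22.2·0.64 + 1.28·13·22.2·0.55] = 1753.21 + 1479.83 = 3233.04.
With uncorrelated errors the cross-covariances are all true-score covariance, so they carry over unchanged; only the diagonal terms shrink to ρᵢσᵢ².
True-score variance = [1.1²·17.8²·0.78 + 0.8²·13²·0.95 + 1.6²·22.2²·0.59] + 1479.83 = 1146.17 + 1479.83 = 2626.01.
Reliability = 2626.01 / 3233.04 = 0.812.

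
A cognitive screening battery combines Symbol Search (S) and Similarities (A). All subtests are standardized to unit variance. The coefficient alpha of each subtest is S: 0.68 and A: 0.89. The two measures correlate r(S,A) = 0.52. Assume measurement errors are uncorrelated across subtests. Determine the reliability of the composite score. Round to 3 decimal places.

0.859

Var(S+A) = 2 + 2·[0.52] = 2 + 1.04 = 3.04.
With uncorrelated errors the cross-covariances are all true-score covariance, so they carry over unchanged; only the diagonal terms shrink to ρᵢσᵢ².
True-score variance = [0.68 + 0.89] + 1.04 = 1.57 + 1.04 = 2.61.
Reliability = 2.61 / 3.04 = 0.859.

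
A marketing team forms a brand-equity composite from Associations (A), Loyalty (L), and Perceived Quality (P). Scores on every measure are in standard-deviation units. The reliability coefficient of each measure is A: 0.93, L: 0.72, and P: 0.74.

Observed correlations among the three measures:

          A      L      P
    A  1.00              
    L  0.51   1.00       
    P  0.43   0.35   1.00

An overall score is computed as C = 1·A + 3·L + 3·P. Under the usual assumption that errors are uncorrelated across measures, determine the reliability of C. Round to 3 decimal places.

Var(C) = 1 + 3² + 3² + 2·[3·0.51 + 3·0.43 + 9·0.35] = 19 + 11.94 = 30.94.
Because errors are independent across components, Cov(Tᵢ,Tⱼ) = Cov(Xᵢ,Xⱼ); the off-diagonal part of the true-score variance is the same as above.
True-score variance = [0.93 + 3²·0.72 + 3²·0.74] + 11.94 = 14.07 + 11.94 = 26.01.
Reliability = 26.01 / 30.94 = 0.841.

0.841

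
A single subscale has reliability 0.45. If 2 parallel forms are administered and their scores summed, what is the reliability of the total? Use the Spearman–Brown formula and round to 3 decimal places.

ρ_k = kρ / (1 + (k−1)ρ) = 2·0.45 / (1 + 1·0.45) = 0.900 / 1.450 = 0.621.

0.621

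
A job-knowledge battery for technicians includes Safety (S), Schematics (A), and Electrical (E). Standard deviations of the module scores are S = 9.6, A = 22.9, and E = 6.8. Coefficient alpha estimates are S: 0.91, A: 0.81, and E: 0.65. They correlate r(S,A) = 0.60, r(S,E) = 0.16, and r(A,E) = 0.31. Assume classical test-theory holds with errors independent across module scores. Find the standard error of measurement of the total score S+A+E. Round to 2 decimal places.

Var(total) = 662.81 + 381.244 = 1044.05.
True-score variance = 538.694 + 381.244 = 919.938, so reliability = 0.8811.
Error variance = 1044.05 − 919.938 = 124.116; SEM = √124.116 = 11.14.

11.14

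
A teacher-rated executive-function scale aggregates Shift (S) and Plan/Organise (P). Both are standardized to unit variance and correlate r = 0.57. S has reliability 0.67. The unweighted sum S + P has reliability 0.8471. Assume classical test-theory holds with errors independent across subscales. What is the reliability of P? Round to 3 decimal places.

Var(S+P) = 2 + 2·0.57 = 3.140.
True-score variance = ρ_S + ρ_P + 2·0.57, so 0.8471 = (0.67 + ρ_P + 1.14) / 3.140.
ρ_P = 0.8471·3.140 − 0.67 − 1.14 = 0.850.

0.850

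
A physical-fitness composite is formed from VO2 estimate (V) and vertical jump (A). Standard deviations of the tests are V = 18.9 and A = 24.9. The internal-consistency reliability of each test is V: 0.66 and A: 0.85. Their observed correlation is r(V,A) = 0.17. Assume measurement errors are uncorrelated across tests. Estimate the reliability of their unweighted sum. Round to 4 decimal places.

0.8114

Var(V+A) = 18.9² + 24.9² + 2·[18.9·24.9·0.17] = 977.22 + 160.007 = 1137.23.
Under uncorrelated errors the observed covariances equal the true-score covariances, so only the own-variance terms attenuate.
True-score variance = [18.9²·0.66 + 24.9²·0.85] + 160.007 = 762.767 + 160.007 = 922.774.
Reliability = 922.774 / 1137.23 = 0.8114.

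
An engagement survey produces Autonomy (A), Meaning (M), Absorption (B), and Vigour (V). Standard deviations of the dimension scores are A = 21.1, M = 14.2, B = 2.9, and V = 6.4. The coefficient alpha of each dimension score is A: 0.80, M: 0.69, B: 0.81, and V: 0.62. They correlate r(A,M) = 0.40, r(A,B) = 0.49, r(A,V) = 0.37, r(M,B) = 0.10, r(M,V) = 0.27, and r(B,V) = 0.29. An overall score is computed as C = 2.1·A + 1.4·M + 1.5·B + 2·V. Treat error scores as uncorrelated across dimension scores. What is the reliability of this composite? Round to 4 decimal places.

Var(C) = 2.1²·21.1² + 1.4²·14.2² + 1.5²·2.9² + 2²·6.4² + 2·[2.94·21.1·14.2·0.40 + 3.15·21.1·2.9·0.49 + 4.2·21.1·6.4·0.37 + 2.1·14.2·2.9·0.10 + 2.8·14.2·6.4·0.27 + 3·2.9·6.4·0.29] = 2541.35 + 1500.3 = 4041.66.
Because errors are independent across components, Cov(Tᵢ,Tⱼ) = Cov(Xᵢ,Xⱼ); the off-diagonal part of the true-score variance is the same as above.
True-score variance = [2.1²·21.1²·0.80 + 1.4²·14.2²·0.69 + 1.5²·2.9²·0.81 + 2²·6.4²·0.62] + 1500.3 = 1960.31 + 1500.3 = 3460.61.
Reliability = 3460.61 / 4041.66 = 0.8562.

0.8562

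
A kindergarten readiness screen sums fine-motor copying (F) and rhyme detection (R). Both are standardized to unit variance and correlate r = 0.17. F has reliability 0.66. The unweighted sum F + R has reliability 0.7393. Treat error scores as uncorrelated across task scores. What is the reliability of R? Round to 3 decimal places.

Var(F+R) = 2 + 2·0.17 = 2.340.
True-score variance = ρ_F + ρ_R + 2·0.17, so 0.7393 = (0.66 + ρ_R + 0.34) / 2.340.
ρ_R = 0.7393·2.340 − 0.66 − 0.34 = 0.730.

0.730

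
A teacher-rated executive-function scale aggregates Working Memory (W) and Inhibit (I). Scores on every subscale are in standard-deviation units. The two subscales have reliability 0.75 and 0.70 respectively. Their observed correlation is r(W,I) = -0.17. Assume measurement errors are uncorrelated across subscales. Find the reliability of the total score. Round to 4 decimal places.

Var(W+I) = 2 + 2·[(-0.17)] = 2 − 0.34 = 1.66.
Because errors are independent across components, Cov(Tᵢ,Tⱼ) = Cov(Xᵢ,Xⱼ); the off-diagonal part of the true-score variance is the same as above.
True-score variance = [0.75 + 0.70] − 0.34 = 1.45 − 0.34 = 1.11.
Reliability = 1.11 / 1.66 = 0.6687.

0.6687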